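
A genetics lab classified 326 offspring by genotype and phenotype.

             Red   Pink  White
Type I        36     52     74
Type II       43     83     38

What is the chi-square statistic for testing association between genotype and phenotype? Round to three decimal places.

19.299

Row totals: 162, 164. Column totals: 79, 135, 112. Grand total N = 326.
Expected counts (row total × column total / N):
  Type I, Red: 162×79/326 = 39.2577
  Type I, Pink: 162×135/326 = 67.0859
  Type I, White: 162×112/326 = 55.6564
  Type II, Red: 164×79/326 = 39.7423
  Type II, Pink: 164×135/326 = 67.9141
  Type II, White: 164×112/326 = 56.3436
Contributions (O − E)²/E:
  (36 − 39.2577)²/39.2577 = 0.2703
  (52 − 67.0859)²/67.0859 = 3.3924
  (74 − 55.6564)²/55.6564 = 6.0458
  (43 − 39.7423)²/39.7423 = 0.2670
  (83 − 67.9141)²/67.9141 = 3.3511
  (38 − 56.3436)²/56.3436 = 5.9721
χ² = 0.2703 + 3.3924 + 6.0458 + 0.2670 + 3.3511 + 5.9721 = 19.299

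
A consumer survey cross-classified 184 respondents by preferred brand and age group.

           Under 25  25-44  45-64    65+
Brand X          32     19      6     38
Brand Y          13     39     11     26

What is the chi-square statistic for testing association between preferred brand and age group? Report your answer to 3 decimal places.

Row totals: 95, 89. Column totals: 45, 58, 17, 64. Grand total N = 184.
Expected counts (row total × column total / N):
  Brand X, Under 25: 95×45/184 = 23.23370
  Brand X, 25-44: 95×58/184 = 29.94565
  Brand X, 45-64: 95×17/184 = 8.77717
  Brand X, 65+: 95×64/184 = 33.04348
  Brand Y, Under 25: 89×45/184 = 21.76630
  Brand Y, 25-44: 89×58/184 = 28.05435
  Brand Y, 45-64: 89×17/184 = 8.22283
  Brand Y, 65+: 89×64/184 = 30.95652
Contributions (O − E)²/E:
  (32 − 23.23370)²/23.23370 = 3.3076
  (19 − 29.94565)²/29.94565 = 4.0008
  (6 − 8.77717)²/8.77717 = 0.8787
  (38 − 33.04348)²/33.04348 = 0.7435
  (13 − 21.76630)²/21.76630 = 3.5306
  (39 − 28.05435)²/28.05435 = 4.2705
  (11 − 8.22283)²/8.22283 = 0.9380
  (26 − 30.95652)²/30.95652 = 0.7936
χ² = 3.3076 + 4.0008 + 0.8787 + 0.7435 + 3.5306 + 4.2705 + 0.9380 + 0.7936 = 18.463

18.463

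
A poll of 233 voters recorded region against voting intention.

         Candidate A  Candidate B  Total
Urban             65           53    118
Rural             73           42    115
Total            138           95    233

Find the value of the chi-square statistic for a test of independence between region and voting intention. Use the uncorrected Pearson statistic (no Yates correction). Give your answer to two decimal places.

1.70

Grand total N = 233.
Expected counts (row total × column total / N):
  Urban, Candidate A: 118×138/233 = 69.888
  Urban, Candidate B: 118×95/233 = 48.112
  Rural, Candidate A: 115×138/233 = 68.112
  Rural, Candidate B: 115×95/233 = 46.888
Contributions (O − E)²/E:
  (65 − 69.888)²/69.888 = 0.3419
  (53 − 48.112)²/48.112 = 0.4966
  (73 − 68.112)²/68.112 = 0.3508
  (42 − 46.888)²/46.888 = 0.5096
χ² = 0.3419 + 0.4966 + 0.3508 + 0.5096 = 1.70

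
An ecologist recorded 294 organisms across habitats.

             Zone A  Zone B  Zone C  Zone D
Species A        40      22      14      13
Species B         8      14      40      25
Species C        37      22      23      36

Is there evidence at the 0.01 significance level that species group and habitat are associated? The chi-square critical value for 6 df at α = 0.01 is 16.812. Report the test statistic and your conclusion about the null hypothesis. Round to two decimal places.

46.10; reject H₀

Row totals: 89, 87, 118. Column totals: 85, 58, 77, 74. Grand total N = 294.
Expected counts (row total × column total / N):
  Species A, Zone A: 89×85/294 = 25.7313
  Species A, Zone B: 89×58/294 = 17.5578
  Species A, Zone C: 89×77/294 = 23.3095
  Species A, Zone D: 89×74/294 = 22.4014
  Species B, Zone A: 87×85/294 = 25.1531
  Species B, Zone B: 87×58/294 = 17.1633
  Species B, Zone C: 87×77/294 = 22.7857
  Species B, Zone D: 87×74/294 = 21.8980
  Species C, Zone A: 118×85/294 = 34.1156
  Species C, Zone B: 118×58/294 = 23.2789
  Species C, Zone C: 118×77/294 = 30.9048
  Species C, Zone D: 118×74/294 = 29.7007
Contributions (O − E)²/E:
  (40 − 25.7313)²/25.7313 = 7.9124
  (22 − 17.5578)²/17.5578 = 1.1239
  (14 − 23.3095)²/23.3095 = 3.7181
  (13 − 22.4014)²/22.4014 = 3.9456
  (8 − 25.1531)²/25.1531 = 11.6975
  (14 − 17.1633)²/17.1633 = 0.5830
  (40 − 22.7857)²/22.7857 = 13.0052
  (25 − 21.8980)²/21.8980 = 0.4394
  (37 − 34.1156)²/34.1156 = 0.2439
  (22 − 23.2789)²/23.2789 = 0.0703
  (23 − 30.9048)²/30.9048 = 2.0219
  (36 − 29.7007)²/29.7007 = 1.3360
χ² = 7.9124 + 1.1239 + 3.7181 + 3.9456 + 11.6975 + 0.5830 + 13.0052 + 0.4394 + 0.2439 + 0.0703 + 2.0219 + 1.3360 = 46.10
df = (3−1)(4−1) = 6. Since 46.10 > 16.812, reject the null hypothesis of independence at α = 0.01.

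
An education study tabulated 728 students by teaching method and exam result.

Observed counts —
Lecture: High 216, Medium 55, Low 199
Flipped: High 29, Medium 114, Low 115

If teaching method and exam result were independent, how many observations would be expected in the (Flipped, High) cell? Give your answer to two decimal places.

86.83

Row total (Flipped) = 258; column total (High) = 245; grand total N = 728.
Expected count = (row total × column total) / N = 258 × 245 / 728 = 86.83.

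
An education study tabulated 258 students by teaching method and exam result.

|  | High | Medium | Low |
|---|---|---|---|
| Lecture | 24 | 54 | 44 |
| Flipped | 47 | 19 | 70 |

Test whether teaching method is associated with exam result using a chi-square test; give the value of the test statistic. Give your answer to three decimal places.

Row totals: 122, 136. Column totals: 71, 73, 114. Grand total N = 258.
Expected counts (row total × column total / N):
  Lecture, High: 122×71/258 = 33.5736
  Lecture, Medium: 122×73/258 = 34.5194
  Lecture, Low: 122×114/258 = 53.9070
  Flipped, High: 136×71/258 = 37.4264
  Flipped, Medium: 136×73/258 = 38.4806
  Flipped, Low: 136×114/258 = 60.0930
Contributions (O − E)²/E:
  (24 − 33.5736)²/33.5736 = 2.7299
  (54 − 34.5194)²/34.5194 = 10.9936
  (44 − 53.9070)²/53.9070 = 1.8207
  (47 − 37.4264)²/37.4264 = 2.4489
  (19 − 38.4806)²/38.4806 = 9.8620
  (70 − 60.0930)²/60.0930 = 1.6333
χ² = 2.7299 + 10.9936 + 1.8207 + 2.4489 + 9.8620 + 1.6333 = 29.488

29.488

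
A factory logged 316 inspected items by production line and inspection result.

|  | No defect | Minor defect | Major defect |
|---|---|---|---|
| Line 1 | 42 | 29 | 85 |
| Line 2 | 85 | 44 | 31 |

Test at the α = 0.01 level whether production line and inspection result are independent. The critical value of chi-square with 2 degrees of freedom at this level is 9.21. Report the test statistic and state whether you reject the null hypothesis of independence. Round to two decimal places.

42.74; reject H₀

Row totals: 156, 160. Column totals: 127, 73, 116. Grand total N = 316.
Expected counts (row total × column total / N):
  Line 1, No defect: 156×127/316 = 62.6962
  Line 1, Minor defect: 156×73/316 = 36.0380
  Line 1, Major defect: 156×116/316 = 57.2658
  Line 2, No defect: 160×127/316 = 64.3038
  Line 2, Minor defect: 160×73/316 = 36.9620
  Line 2, Major defect: 160×116/316 = 58.7342
Contributions (O − E)²/E:
  (42 − 62.6962)²/62.6962 = 6.8319
  (29 − 36.0380)²/36.0380 = 1.3745
  (85 − 57.2658)²/57.2658 = 13.4319
  (85 − 64.3038)²/64.3038 = 6.6611
  (44 − 36.9620)²/36.9620 = 1.3401
  (31 − 58.7342)²/58.7342 = 13.0960
χ² = 6.8319 + 1.3745 + 13.4319 + 6.6611 + 1.3401 + 13.0960 = 42.74
df = (2−1)(3−1) = 2. Since 42.74 > 9.21, reject the null hypothesis of independence at α = 0.01.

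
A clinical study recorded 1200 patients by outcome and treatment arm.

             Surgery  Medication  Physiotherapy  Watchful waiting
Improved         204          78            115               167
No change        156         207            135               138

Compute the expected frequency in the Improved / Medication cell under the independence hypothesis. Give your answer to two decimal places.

Row total (Improved) = 564; column total (Medication) = 285; grand total N = 1200.
Expected count = (row total × column total) / N = 564 × 285 / 1200 = 133.95.

133.95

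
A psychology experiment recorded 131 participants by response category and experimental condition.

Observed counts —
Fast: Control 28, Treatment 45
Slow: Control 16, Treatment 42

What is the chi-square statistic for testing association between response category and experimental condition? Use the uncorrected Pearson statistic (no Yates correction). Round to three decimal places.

1.681

Row totals: 73, 58. Column totals: 44, 87. Grand total N = 131.
Expected counts (row total × column total / N):
  Fast, Control: 73×44/131 = 24.5191
  Fast, Treatment: 73×87/131 = 48.4809
  Slow, Control: 58×44/131 = 19.4809
  Slow, Treatment: 58×87/131 = 38.5191
Contributions (O − E)²/E:
  (28 − 24.5191)²/24.5191 = 0.4942
  (45 − 48.4809)²/48.4809 = 0.2499
  (16 − 19.4809)²/19.4809 = 0.6220
  (42 − 38.5191)²/38.5191 = 0.3146
χ² = 0.4942 + 0.2499 + 0.6220 + 0.3146 = 1.681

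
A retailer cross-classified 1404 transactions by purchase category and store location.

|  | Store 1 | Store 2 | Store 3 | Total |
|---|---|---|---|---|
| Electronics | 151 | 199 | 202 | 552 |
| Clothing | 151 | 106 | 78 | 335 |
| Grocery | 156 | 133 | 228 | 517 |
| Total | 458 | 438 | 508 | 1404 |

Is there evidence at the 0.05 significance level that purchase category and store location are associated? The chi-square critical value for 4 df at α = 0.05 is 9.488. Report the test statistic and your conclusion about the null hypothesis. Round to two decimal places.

Grand total N = 1404.
Expected counts (row total × column total / N):
  Electronics, Store 1: 552×458/1404 = 180.068
  Electronics, Store 2: 552×438/1404 = 172.205
  Electronics, Store 3: 552×508/1404 = 199.726
  Clothing, Store 1: 335×458/1404 = 109.281
  Clothing, Store 2: 335×438/1404 = 104.509
  Clothing, Store 3: 335×508/1404 = 121.211
  Grocery, Store 1: 517×458/1404 = 168.651
  Grocery, Store 2: 517×438/1404 = 161.286
  Grocery, Store 3: 517×508/1404 = 187.063
Contributions (O − E)²/E:
  (151 − 180.068)²/180.068 = 4.6924
  (199 − 172.205)²/172.205 = 4.1693
  (202 − 199.726)²/199.726 = 0.0259
  (151 − 109.281)²/109.281 = 15.9266
  (106 − 104.509)²/104.509 = 0.0213
  (78 − 121.211)²/121.211 = 15.4045
  (156 − 168.651)²/168.651 = 0.9490
  (133 − 161.286)²/161.286 = 4.9607
  (228 − 187.063)²/187.063 = 8.9587
χ² = 4.6924 + 4.1693 + 0.0259 + 15.9266 + 0.0213 + 15.4045 + 0.9490 + 4.9607 + 8.9587 = 55.11
df = (3−1)(3−1) = 4. Since 55.11 > 9.488, reject the null hypothesis of independence at α = 0.05.

55.11; reject H₀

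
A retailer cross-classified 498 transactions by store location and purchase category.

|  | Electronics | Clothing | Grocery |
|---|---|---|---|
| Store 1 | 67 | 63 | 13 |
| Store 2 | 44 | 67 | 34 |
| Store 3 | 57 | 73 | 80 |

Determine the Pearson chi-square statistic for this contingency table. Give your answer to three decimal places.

42.185

Row totals: 143, 145, 210. Column totals: 168, 203, 127. Grand total N = 498.
Expected counts (row total × column total / N):
  Store 1, Electronics: 143×168/498 = 48.2410
  Store 1, Clothing: 143×203/498 = 58.2912
  Store 1, Grocery: 143×127/498 = 36.4679
  Store 2, Electronics: 145×168/498 = 48.9157
  Store 2, Clothing: 145×203/498 = 59.1064
  Store 2, Grocery: 145×127/498 = 36.9779
  Store 3, Electronics: 210×168/498 = 70.8434
  Store 3, Clothing: 210×203/498 = 85.6024
  Store 3, Grocery: 210×127/498 = 53.5542
Contributions (O − E)²/E:
  (67 − 48.2410)²/48.2410 = 7.2946
  (63 − 58.2912)²/58.2912 = 0.3804
  (13 − 36.4679)²/36.4679 = 15.1021
  (44 − 48.9157)²/48.9157 = 0.4940
  (67 − 59.1064)²/59.1064 = 1.0542
  (34 − 36.9779)²/36.9779 = 0.2398
  (57 − 70.8434)²/70.8434 = 2.7051
  (73 − 85.6024)²/85.6024 = 1.8553
  (80 − 53.5542)²/53.5542 = 13.0593
χ² = 7.2946 + 0.3804 + 15.1021 + 0.4940 + 1.0542 + 0.2398 + 2.7051 + 1.8553 + 13.0593 = 42.185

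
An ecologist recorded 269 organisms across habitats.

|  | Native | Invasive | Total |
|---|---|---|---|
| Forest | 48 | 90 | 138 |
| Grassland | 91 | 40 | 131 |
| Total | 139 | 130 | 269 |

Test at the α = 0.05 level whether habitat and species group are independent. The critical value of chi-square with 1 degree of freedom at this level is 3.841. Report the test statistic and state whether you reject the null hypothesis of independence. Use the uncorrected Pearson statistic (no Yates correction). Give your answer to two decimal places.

32.37; reject H₀

Grand total N = 269.
Expected counts (row total × column total / N):
  Forest, Native: 138×139/269 = 71.309
  Forest, Invasive: 138×130/269 = 66.691
  Grassland, Native: 131×139/269 = 67.691
  Grassland, Invasive: 131×130/269 = 63.309
Contributions (O − E)²/E:
  (48 − 71.309)²/71.309 = 7.6191
  (90 − 66.691)²/66.691 = 8.1467
  (91 − 67.691)²/67.691 = 8.0263
  (40 − 63.309)²/63.309 = 8.5819
χ² = 7.6191 + 8.1467 + 8.0263 + 8.5819 = 32.37
df = (2−1)(2−1) = 1. Since 32.37 > 3.841, reject the null hypothesis of independence at α = 0.05.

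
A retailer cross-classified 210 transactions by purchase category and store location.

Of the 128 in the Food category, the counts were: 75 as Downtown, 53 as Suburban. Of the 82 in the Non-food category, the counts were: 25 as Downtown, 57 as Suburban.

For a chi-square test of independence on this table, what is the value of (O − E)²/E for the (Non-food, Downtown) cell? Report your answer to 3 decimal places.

5.054

Row total (Non-food) = 82; column total (Downtown) = 100; N = 210.
Expected count E = 82 × 100 / 210 = 39.0476.
Contribution = (O − E)²/E = (25 − 39.0476)² / 39.0476 = 5.054.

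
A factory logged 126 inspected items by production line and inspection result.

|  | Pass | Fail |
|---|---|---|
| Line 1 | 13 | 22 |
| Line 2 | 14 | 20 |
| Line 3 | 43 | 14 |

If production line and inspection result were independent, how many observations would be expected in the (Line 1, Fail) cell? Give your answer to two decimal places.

Row total (Line 1) = 35; column total (Fail) = 56; grand total N = 126.
Expected count = (row total × column total) / N = 35 × 56 / 126 = 15.56.

15.56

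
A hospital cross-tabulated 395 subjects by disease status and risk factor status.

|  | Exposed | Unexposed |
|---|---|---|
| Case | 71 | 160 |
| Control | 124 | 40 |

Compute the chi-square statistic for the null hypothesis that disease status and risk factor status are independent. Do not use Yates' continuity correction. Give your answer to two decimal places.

77.26

Row totals: 231, 164. Column totals: 195, 200. Grand total N = 395.
Expected counts (row total × column total / N):
  Case, Exposed: 231×195/395 = 114.038
  Case, Unexposed: 231×200/395 = 116.962
  Control, Exposed: 164×195/395 = 80.962
  Control, Unexposed: 164×200/395 = 83.038
Contributions (O − E)²/E:
  (71 − 114.038)²/114.038 = 16.2426
  (160 − 116.962)²/116.962 = 15.8365
  (124 − 80.962)²/80.962 = 22.8783
  (40 − 83.038)²/83.038 = 22.3063
χ² = 16.2426 + 15.8365 + 22.8783 + 22.3063 = 77.26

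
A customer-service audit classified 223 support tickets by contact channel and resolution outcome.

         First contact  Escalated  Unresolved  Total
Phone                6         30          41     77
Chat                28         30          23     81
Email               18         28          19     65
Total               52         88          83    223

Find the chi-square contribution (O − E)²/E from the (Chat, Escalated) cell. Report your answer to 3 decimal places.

Row total (Chat) = 81; column total (Escalated) = 88; N = 223.
Expected count E = 81 × 88 / 223 = 31.9641.
Contribution = (O − E)²/E = (30 − 31.9641)² / 31.9641 = 0.121.

0.121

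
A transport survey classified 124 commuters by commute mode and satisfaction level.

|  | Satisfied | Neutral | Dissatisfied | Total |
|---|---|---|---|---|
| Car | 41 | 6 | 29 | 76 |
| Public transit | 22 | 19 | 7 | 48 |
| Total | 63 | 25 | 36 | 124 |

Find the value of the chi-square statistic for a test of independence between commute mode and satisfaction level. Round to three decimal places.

20.666

Grand total N = 124.
Expected counts (row total × column total / N):
  Car, Satisfied: 76×63/124 = 38.6129
  Car, Neutral: 76×25/124 = 15.3226
  Car, Dissatisfied: 76×36/124 = 22.0645
  Public transit, Satisfied: 48×63/124 = 24.3871
  Public transit, Neutral: 48×25/124 = 9.6774
  Public transit, Dissatisfied: 48×36/124 = 13.9355
Contributions (O − E)²/E:
  (41 − 38.6129)²/38.6129 = 0.1476
  (6 − 15.3226)²/15.3226 = 5.6721
  (29 − 22.0645)²/22.0645 = 2.1800
  (22 − 24.3871)²/24.3871 = 0.2337
  (19 − 9.6774)²/9.6774 = 8.9808
  (7 − 13.9355)²/13.9355 = 3.4517
χ² = 0.1476 + 5.6721 + 2.1800 + 0.2337 + 8.9808 + 3.4517 = 20.666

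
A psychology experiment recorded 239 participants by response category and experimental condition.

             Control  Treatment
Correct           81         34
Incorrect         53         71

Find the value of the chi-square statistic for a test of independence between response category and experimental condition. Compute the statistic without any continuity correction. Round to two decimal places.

18.58

Row totals: 115, 124. Column totals: 134, 105. Grand total N = 239.
Expected counts (row total × column total / N):
  Correct, Control: 115×134/239 = 64.477
  Correct, Treatment: 115×105/239 = 50.523
  Incorrect, Control: 124×134/239 = 69.523
  Incorrect, Treatment: 124×105/239 = 54.477
Contributions (O − E)²/E:
  (81 − 64.477)²/64.477 = 4.2342
  (34 − 50.523)²/50.523 = 5.4037
  (53 − 69.523)²/69.523 = 3.9269
  (71 − 54.477)²/54.477 = 5.0115
χ² = 4.2342 + 5.4037 + 3.9269 + 5.0115 = 18.58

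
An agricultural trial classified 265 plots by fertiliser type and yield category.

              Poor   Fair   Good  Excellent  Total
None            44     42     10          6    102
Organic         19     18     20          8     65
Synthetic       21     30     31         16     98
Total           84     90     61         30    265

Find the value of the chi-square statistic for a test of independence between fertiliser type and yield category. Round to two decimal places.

27.72

Grand total N = 265.
Expected counts (row total × column total / N):
  None, Poor: 102×84/265 = 32.332
  None, Fair: 102×90/265 = 34.642
  None, Good: 102×61/265 = 23.479
  None, Excellent: 102×30/265 = 11.547
  Organic, Poor: 65×84/265 = 20.604
  Organic, Fair: 65×90/265 = 22.075
  Organic, Good: 65×61/265 = 14.962
  Organic, Excellent: 65×30/265 = 7.358
  Synthetic, Poor: 98×84/265 = 31.064
  Synthetic, Fair: 98×90/265 = 33.283
  Synthetic, Good: 98×61/265 = 22.558
  Synthetic, Excellent: 98×30/265 = 11.094
Contributions (O − E)²/E:
  (44 − 32.332)²/32.332 = 4.2108
  (42 − 34.642)²/34.642 = 1.5628
  (10 − 23.479)²/23.479 = 7.7381
  (6 − 11.547)²/11.547 = 2.6647
  (19 − 20.604)²/20.604 = 0.1249
  (18 − 22.075)²/22.075 = 0.7522
  (20 − 14.962)²/14.962 = 1.6964
  (8 − 7.358)²/7.358 = 0.0560
  (21 − 31.064)²/31.064 = 3.2605
  (30 − 33.283)²/33.283 = 0.3238
  (31 − 22.558)²/22.558 = 3.1593
  (16 − 11.094)²/11.094 = 2.1695
χ² = 4.2108 + 1.5628 + 7.7381 + 2.6647 + 0.1249 + 0.7522 + 1.6964 + 0.0560 + 3.2605 + 0.3238 + 3.1593 + 2.1695 = 27.72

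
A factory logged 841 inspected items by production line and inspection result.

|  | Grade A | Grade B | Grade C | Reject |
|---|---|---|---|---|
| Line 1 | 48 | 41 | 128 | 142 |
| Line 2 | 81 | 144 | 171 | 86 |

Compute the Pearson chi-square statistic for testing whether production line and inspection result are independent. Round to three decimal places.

69.217

Row totals: 359, 482. Column totals: 129, 185, 299, 228. Grand total N = 841.
Expected counts (row total × column total / N):
  Line 1, Grade A: 359×129/841 = 55.06659
  Line 1, Grade B: 359×185/841 = 78.97146
  Line 1, Grade C: 359×299/841 = 127.63496
  Line 1, Reject: 359×228/841 = 97.32699
  Line 2, Grade A: 482×129/841 = 73.93341
  Line 2, Grade B: 482×185/841 = 106.02854
  Line 2, Grade C: 482×299/841 = 171.36504
  Line 2, Reject: 482×228/841 = 130.67301
Contributions (O − E)²/E:
  (48 − 55.06659)²/55.06659 = 0.9068
  (41 − 78.97146)²/78.97146 = 18.2576
  (128 − 127.63496)²/127.63496 = 0.0010
  (142 − 97.32699)²/97.32699 = 20.5049
  (81 − 73.93341)²/73.93341 = 0.6754
  (144 − 106.02854)²/106.02854 = 13.5985
  (171 − 171.36504)²/171.36504 = 0.0008
  (86 − 130.67301)²/130.67301 = 15.2723
χ² = 0.9068 + 18.2576 + 0.0010 + 20.5049 + 0.6754 + 13.5985 + 0.0008 + 15.2723 = 69.217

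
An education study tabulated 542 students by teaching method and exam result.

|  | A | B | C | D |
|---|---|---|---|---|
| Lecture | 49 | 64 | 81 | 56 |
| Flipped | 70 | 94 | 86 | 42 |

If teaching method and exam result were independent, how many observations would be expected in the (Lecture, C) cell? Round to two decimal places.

77.03

Row total (Lecture) = 250; column total (C) = 167; grand total N = 542.
Expected count = (row total × column total) / N = 250 × 167 / 542 = 77.03.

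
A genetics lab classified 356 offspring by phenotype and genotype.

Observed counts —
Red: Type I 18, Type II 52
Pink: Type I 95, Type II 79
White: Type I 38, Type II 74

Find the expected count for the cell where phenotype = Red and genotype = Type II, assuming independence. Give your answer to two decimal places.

40.31

Row total (Red) = 70; column total (Type II) = 205; grand total N = 356.
Expected count = (row total × column total) / N = 70 × 205 / 356 = 40.31.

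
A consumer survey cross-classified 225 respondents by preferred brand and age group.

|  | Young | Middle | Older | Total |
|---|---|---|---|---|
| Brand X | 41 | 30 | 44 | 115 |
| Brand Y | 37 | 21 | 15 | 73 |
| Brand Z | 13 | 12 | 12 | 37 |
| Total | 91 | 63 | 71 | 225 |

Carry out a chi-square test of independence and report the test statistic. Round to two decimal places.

7.68

Grand total N = 225.
Expected counts (row total × column total / N):
  Brand X, Young: 115×91/225 = 46.511
  Brand X, Middle: 115×63/225 = 32.200
  Brand X, Older: 115×71/225 = 36.289
  Brand Y, Young: 73×91/225 = 29.524
  Brand Y, Middle: 73×63/225 = 20.440
  Brand Y, Older: 73×71/225 = 23.036
  Brand Z, Young: 37×91/225 = 14.964
  Brand Z, Middle: 37×63/225 = 10.360
  Brand Z, Older: 37×71/225 = 11.676
Contributions (O − E)²/E:
  (41 − 46.511)²/46.511 = 0.6530
  (30 − 32.200)²/32.200 = 0.1503
  (44 − 36.289)²/36.289 = 1.6385
  (37 − 29.524)²/29.524 = 1.8931
  (21 − 20.440)²/20.440 = 0.0153
  (15 − 23.036)²/23.036 = 2.8033
  (13 − 14.964)²/14.964 = 0.2578
  (12 − 10.360)²/10.360 = 0.2596
  (12 − 11.676)²/11.676 = 0.0090
χ² = 0.6530 + 0.1503 + 1.6385 + 1.8931 + 0.0153 + 2.8033 + 0.2578 + 0.2596 + 0.0090 = 7.68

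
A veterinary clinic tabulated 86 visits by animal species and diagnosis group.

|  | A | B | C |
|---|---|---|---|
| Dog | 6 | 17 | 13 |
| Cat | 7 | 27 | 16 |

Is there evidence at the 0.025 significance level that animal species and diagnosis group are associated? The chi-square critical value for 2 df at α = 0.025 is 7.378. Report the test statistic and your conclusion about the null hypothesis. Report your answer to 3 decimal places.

Row totals: 36, 50. Column totals: 13, 44, 29. Grand total N = 86.
Expected counts (row total × column total / N):
  Dog, A: 36×13/86 = 5.4419
  Dog, B: 36×44/86 = 18.4186
  Dog, C: 36×29/86 = 12.1395
  Cat, A: 50×13/86 = 7.5581
  Cat, B: 50×44/86 = 25.5814
  Cat, C: 50×29/86 = 16.8605
Contributions (O − E)²/E:
  (6 − 5.4419)²/5.4419 = 0.0572
  (17 − 18.4186)²/18.4186 = 0.1093
  (13 − 12.1395)²/12.1395 = 0.0610
  (7 − 7.5581)²/7.5581 = 0.0412
  (27 − 25.5814)²/25.5814 = 0.0787
  (16 − 16.8605)²/16.8605 = 0.0439
χ² = 0.0572 + 0.1093 + 0.0610 + 0.0412 + 0.0787 + 0.0439 = 0.391
df = (2−1)(3−1) = 2. Since 0.391 < 7.378, fail to reject the null hypothesis of independence at α = 0.025.

0.391; fail to reject H₀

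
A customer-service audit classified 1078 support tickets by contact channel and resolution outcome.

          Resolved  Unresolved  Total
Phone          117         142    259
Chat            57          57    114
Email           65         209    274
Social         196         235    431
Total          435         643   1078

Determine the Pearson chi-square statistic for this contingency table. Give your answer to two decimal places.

Grand total N = 1078.
Expected counts (row total × column total / N):
  Phone, Resolved: 259×435/1078 = 104.513
  Phone, Unresolved: 259×643/1078 = 154.487
  Chat, Resolved: 114×435/1078 = 46.002
  Chat, Unresolved: 114×643/1078 = 67.998
  Email, Resolved: 274×435/1078 = 110.566
  Email, Unresolved: 274×643/1078 = 163.434
  Social, Resolved: 431×435/1078 = 173.919
  Social, Unresolved: 431×643/1078 = 257.081
Contributions (O − E)²/E:
  (117 − 104.513)²/104.513 = 1.4919
  (142 − 154.487)²/154.487 = 1.0093
  (57 − 46.002)²/46.002 = 2.6294
  (57 − 67.998)²/67.998 = 1.7788
  (65 − 110.566)²/110.566 = 18.7785
  (209 − 163.434)²/163.434 = 12.7040
  (196 − 173.919)²/173.919 = 2.8034
  (235 − 257.081)²/257.081 = 1.8966
χ² = 1.4919 + 1.0093 + 2.6294 + 1.7788 + 18.7785 + 12.7040 + 2.8034 + 1.8966 = 43.09

43.09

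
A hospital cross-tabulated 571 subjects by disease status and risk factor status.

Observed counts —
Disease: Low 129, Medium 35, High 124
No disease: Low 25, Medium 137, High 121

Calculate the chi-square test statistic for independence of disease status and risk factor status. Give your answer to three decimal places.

Row totals: 288, 283. Column totals: 154, 172, 245. Grand total N = 571.
Expected counts (row total × column total / N):
  Disease, Low: 288×154/571 = 77.6743
  Disease, Medium: 288×172/571 = 86.7531
  Disease, High: 288×245/571 = 123.5727
  No disease, Low: 283×154/571 = 76.3257
  No disease, Medium: 283×172/571 = 85.2469
  No disease, High: 283×245/571 = 121.4273
Contributions (O − E)²/E:
  (129 − 77.6743)²/77.6743 = 33.9150
  (35 − 86.7531)²/86.7531 = 30.8736
  (124 − 123.5727)²/123.5727 = 0.0015
  (25 − 76.3257)²/76.3257 = 34.5143
  (137 − 85.2469)²/85.2469 = 31.4191
  (121 − 121.4273)²/121.4273 = 0.0015
χ² = 33.9150 + 30.8736 + 0.0015 + 34.5143 + 31.4191 + 0.0015 = 130.725

130.725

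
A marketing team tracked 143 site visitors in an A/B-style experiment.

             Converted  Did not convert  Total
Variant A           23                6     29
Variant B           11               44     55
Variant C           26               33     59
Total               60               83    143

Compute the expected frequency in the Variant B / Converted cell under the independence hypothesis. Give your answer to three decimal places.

23.077

Row total (Variant B) = 55; column total (Converted) = 60; grand total N = 143.
Expected count = (row total × column total) / N = 55 × 60 / 143 = 23.077.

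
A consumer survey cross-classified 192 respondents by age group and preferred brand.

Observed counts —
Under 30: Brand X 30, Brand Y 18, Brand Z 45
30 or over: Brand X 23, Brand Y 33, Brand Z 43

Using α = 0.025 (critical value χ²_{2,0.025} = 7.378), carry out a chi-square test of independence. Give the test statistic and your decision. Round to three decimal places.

5.199; fail to reject H₀

Row totals: 93, 99. Column totals: 53, 51, 88. Grand total N = 192.
Expected counts (row total × column total / N):
  Under 30, Brand X: 93×53/192 = 25.6719
  Under 30, Brand Y: 93×51/192 = 24.7031
  Under 30, Brand Z: 93×88/192 = 42.6250
  30 or over, Brand X: 99×53/192 = 27.3281
  30 or over, Brand Y: 99×51/192 = 26.2969
  30 or over, Brand Z: 99×88/192 = 45.3750
Contributions (O − E)²/E:
  (30 − 25.6719)²/25.6719 = 0.7297
  (18 − 24.7031)²/24.7031 = 1.8189
  (45 − 42.6250)²/42.6250 = 0.1323
  (23 − 27.3281)²/27.3281 = 0.6855
  (33 − 26.2969)²/26.2969 = 1.7086
  (43 − 45.3750)²/45.3750 = 0.1243
χ² = 0.7297 + 1.8189 + 0.1323 + 0.6855 + 1.7086 + 0.1243 = 5.199
df = (2−1)(3−1) = 2. Since 5.199 < 7.378, fail to reject the null hypothesis of independence at α = 0.025.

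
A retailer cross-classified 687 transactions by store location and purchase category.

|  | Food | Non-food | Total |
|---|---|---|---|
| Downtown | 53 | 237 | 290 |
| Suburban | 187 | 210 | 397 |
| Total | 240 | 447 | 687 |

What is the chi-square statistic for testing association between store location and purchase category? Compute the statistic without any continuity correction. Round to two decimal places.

Grand total N = 687.
Expected counts (row total × column total / N):
  Downtown, Food: 290×240/687 = 101.310
  Downtown, Non-food: 290×447/687 = 188.690
  Suburban, Food: 397×240/687 = 138.690
  Suburban, Non-food: 397×447/687 = 258.310
Contributions (O − E)²/E:
  (53 − 101.310)²/101.310 = 23.0368
  (237 − 188.690)²/188.690 = 12.3687
  (187 − 138.690)²/138.690 = 16.8279
  (210 − 258.310)²/258.310 = 9.0351
χ² = 23.0368 + 12.3687 + 16.8279 + 9.0351 = 61.27

61.27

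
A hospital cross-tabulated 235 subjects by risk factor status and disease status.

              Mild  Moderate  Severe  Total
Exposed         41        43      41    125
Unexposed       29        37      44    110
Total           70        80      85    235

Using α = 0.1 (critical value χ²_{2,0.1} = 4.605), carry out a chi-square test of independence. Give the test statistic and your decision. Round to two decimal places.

1.66; fail to reject H₀

Grand total N = 235.
Expected counts (row total × column total / N):
  Exposed, Mild: 125×70/235 = 37.234
  Exposed, Moderate: 125×80/235 = 42.553
  Exposed, Severe: 125×85/235 = 45.213
  Unexposed, Mild: 110×70/235 = 32.766
  Unexposed, Moderate: 110×80/235 = 37.447
  Unexposed, Severe: 110×85/235 = 39.787
Contributions (O − E)²/E:
  (41 − 37.234)²/37.234 = 0.3809
  (43 − 42.553)²/42.553 = 0.0047
  (41 − 45.213)²/45.213 = 0.3926
  (29 − 32.766)²/32.766 = 0.4328
  (37 − 37.447)²/37.447 = 0.0053
  (44 − 39.787)²/39.787 = 0.4461
χ² = 0.3809 + 0.0047 + 0.3926 + 0.4328 + 0.0053 + 0.4461 = 1.66
df = (2−1)(3−1) = 2. Since 1.66 < 4.605, fail to reject the null hypothesis of independence at α = 0.1.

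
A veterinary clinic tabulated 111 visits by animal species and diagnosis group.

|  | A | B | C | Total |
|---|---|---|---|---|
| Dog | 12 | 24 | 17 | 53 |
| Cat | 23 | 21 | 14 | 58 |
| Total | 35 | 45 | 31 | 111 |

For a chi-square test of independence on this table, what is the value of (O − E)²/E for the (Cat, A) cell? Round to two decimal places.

Row total (Cat) = 58; column total (A) = 35; N = 111.
Expected count E = 58 × 35 / 111 = 18.288.
Contribution = (O − E)²/E = (23 − 18.288)² / 18.288 = 1.21.

1.21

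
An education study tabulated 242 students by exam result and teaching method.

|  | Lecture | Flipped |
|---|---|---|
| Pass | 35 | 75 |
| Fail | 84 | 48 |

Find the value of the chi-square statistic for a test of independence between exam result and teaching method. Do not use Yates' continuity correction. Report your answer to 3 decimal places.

24.304

Row totals: 110, 132. Column totals: 119, 123. Grand total N = 242.
Expected counts (row total × column total / N):
  Pass, Lecture: 110×119/242 = 54.0909
  Pass, Flipped: 110×123/242 = 55.9091
  Fail, Lecture: 132×119/242 = 64.9091
  Fail, Flipped: 132×123/242 = 67.0909
Contributions (O − E)²/E:
  (35 − 54.0909)²/54.0909 = 6.7380
  (75 − 55.9091)²/55.9091 = 6.5188
  (84 − 64.9091)²/64.9091 = 5.6150
  (48 − 67.0909)²/67.0909 = 5.4324
χ² = 6.7380 + 6.5188 + 5.6150 + 5.4324 = 24.304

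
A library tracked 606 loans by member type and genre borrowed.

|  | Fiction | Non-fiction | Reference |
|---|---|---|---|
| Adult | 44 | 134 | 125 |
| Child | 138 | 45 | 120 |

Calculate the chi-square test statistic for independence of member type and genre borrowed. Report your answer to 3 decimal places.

92.903

Row totals: 303, 303. Column totals: 182, 179, 245. Grand total N = 606.
Expected counts (row total × column total / N):
  Adult, Fiction: 303×182/606 = 91.0000
  Adult, Non-fiction: 303×179/606 = 89.5000
  Adult, Reference: 303×245/606 = 122.5000
  Child, Fiction: 303×182/606 = 91.0000
  Child, Non-fiction: 303×179/606 = 89.5000
  Child, Reference: 303×245/606 = 122.5000
Contributions (O − E)²/E:
  (44 − 91.0000)²/91.0000 = 24.2747
  (134 − 89.5000)²/89.5000 = 22.1257
  (125 − 122.5000)²/122.5000 = 0.0510
  (138 − 91.0000)²/91.0000 = 24.2747
  (45 − 89.5000)²/89.5000 = 22.1257
  (120 − 122.5000)²/122.5000 = 0.0510
χ² = 24.2747 + 22.1257 + 0.0510 + 24.2747 + 22.1257 + 0.0510 = 92.903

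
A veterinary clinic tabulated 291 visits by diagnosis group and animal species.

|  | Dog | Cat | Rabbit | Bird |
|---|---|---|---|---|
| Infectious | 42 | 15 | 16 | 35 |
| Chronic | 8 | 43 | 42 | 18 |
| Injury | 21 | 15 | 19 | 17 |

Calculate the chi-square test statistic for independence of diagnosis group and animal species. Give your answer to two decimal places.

Row totals: 108, 111, 72. Column totals: 71, 73, 77, 70. Grand total N = 291.
Expected counts (row total × column total / N):
  Infectious, Dog: 108×71/291 = 26.351
  Infectious, Cat: 108×73/291 = 27.093
  Infectious, Rabbit: 108×77/291 = 28.577
  Infectious, Bird: 108×70/291 = 25.979
  Chronic, Dog: 111×71/291 = 27.082
  Chronic, Cat: 111×73/291 = 27.845
  Chronic, Rabbit: 111×77/291 = 29.371
  Chronic, Bird: 111×70/291 = 26.701
  Injury, Dog: 72×71/291 = 17.567
  Injury, Cat: 72×73/291 = 18.062
  Injury, Rabbit: 72×77/291 = 19.052
  Injury, Bird: 72×70/291 = 17.320
Contributions (O − E)²/E:
  (42 − 26.351)²/26.351 = 9.2934
  (15 − 27.093)²/27.093 = 5.3977
  (16 − 28.577)²/28.577 = 5.5353
  (35 − 25.979)²/25.979 = 3.1325
  (8 − 27.082)²/27.082 = 13.4452
  (43 − 27.845)²/27.845 = 8.2483
  (42 − 29.371)²/29.371 = 5.4302
  (18 − 26.701)²/26.701 = 2.8354
  (21 − 17.567)²/17.567 = 0.6709
  (15 − 18.062)²/18.062 = 0.5191
  (19 − 19.052)²/19.052 = 0.0001
  (17 − 17.320)²/17.320 = 0.0059
χ² = 9.2934 + 5.3977 + 5.5353 + 3.1325 + 13.4452 + 8.2483 + 5.4302 + 2.8354 + 0.6709 + 0.5191 + 0.0001 + 0.0059 = 54.51

54.51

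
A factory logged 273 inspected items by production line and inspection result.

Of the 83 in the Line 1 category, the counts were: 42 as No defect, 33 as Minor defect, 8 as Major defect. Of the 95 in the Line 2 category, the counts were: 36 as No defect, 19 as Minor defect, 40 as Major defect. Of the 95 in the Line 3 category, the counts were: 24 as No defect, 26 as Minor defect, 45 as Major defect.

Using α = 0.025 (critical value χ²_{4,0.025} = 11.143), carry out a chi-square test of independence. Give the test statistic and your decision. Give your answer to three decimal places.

Row totals: 83, 95, 95. Column totals: 102, 78, 93. Grand total N = 273.
Expected counts (row total × column total / N):
  Line 1, No defect: 83×102/273 = 31.0110
  Line 1, Minor defect: 83×78/273 = 23.7143
  Line 1, Major defect: 83×93/273 = 28.2747
  Line 2, No defect: 95×102/273 = 35.4945
  Line 2, Minor defect: 95×78/273 = 27.1429
  Line 2, Major defect: 95×93/273 = 32.3626
  Line 3, No defect: 95×102/273 = 35.4945
  Line 3, Minor defect: 95×78/273 = 27.1429
  Line 3, Major defect: 95×93/273 = 32.3626
Contributions (O − E)²/E:
  (42 − 31.0110)²/31.0110 = 3.8940
  (33 − 23.7143)²/23.7143 = 3.6360
  (8 − 28.2747)²/28.2747 = 14.5382
  (36 − 35.4945)²/35.4945 = 0.0072
  (19 − 27.1429)²/27.1429 = 2.4429
  (40 − 32.3626)²/32.3626 = 1.8024
  (24 − 35.4945)²/35.4945 = 3.7224
  (26 − 27.1429)²/27.1429 = 0.0481
  (45 − 32.3626)²/32.3626 = 4.9348
χ² = 3.8940 + 3.6360 + 14.5382 + 0.0072 + 2.4429 + 1.8024 + 3.7224 + 0.0481 + 4.9348 = 35.026
df = (3−1)(3−1) = 4. Since 35.026 > 11.143, reject the null hypothesis of independence at α = 0.025.

35.026; reject H₀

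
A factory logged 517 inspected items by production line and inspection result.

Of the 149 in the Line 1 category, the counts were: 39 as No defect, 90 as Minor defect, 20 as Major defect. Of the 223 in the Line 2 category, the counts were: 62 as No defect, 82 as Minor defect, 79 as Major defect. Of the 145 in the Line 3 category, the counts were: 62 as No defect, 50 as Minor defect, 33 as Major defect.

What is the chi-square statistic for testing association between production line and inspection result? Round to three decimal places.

Row totals: 149, 223, 145. Column totals: 163, 222, 132. Grand total N = 517.
Expected counts (row total × column total / N):
  Line 1, No defect: 149×163/517 = 46.9768
  Line 1, Minor defect: 149×222/517 = 63.9807
  Line 1, Major defect: 149×132/517 = 38.0426
  Line 2, No defect: 223×163/517 = 70.3075
  Line 2, Minor defect: 223×222/517 = 95.7563
  Line 2, Major defect: 223×132/517 = 56.9362
  Line 3, No defect: 145×163/517 = 45.7157
  Line 3, Minor defect: 145×222/517 = 62.2631
  Line 3, Major defect: 145×132/517 = 37.0213
Contributions (O − E)²/E:
  (39 − 46.9768)²/46.9768 = 1.3545
  (90 − 63.9807)²/63.9807 = 10.5814
  (20 − 38.0426)²/38.0426 = 8.5571
  (62 − 70.3075)²/70.3075 = 0.9816
  (82 − 95.7563)²/95.7563 = 1.9762
  (79 − 56.9362)²/56.9362 = 8.5501
  (62 − 45.7157)²/45.7157 = 5.8006
  (50 − 62.2631)²/62.2631 = 2.4153
  (33 − 37.0213)²/37.0213 = 0.4368
χ² = 1.3545 + 10.5814 + 8.5571 + 0.9816 + 1.9762 + 8.5501 + 5.8006 + 2.4153 + 0.4368 = 40.654

40.654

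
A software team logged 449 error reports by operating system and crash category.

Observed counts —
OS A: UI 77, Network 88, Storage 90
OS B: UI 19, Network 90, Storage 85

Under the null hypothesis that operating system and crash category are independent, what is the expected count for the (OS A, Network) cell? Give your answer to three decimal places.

Row total (OS A) = 255; column total (Network) = 178; grand total N = 449.
Expected count = (row total × column total) / N = 255 × 178 / 449 = 101.091.

101.091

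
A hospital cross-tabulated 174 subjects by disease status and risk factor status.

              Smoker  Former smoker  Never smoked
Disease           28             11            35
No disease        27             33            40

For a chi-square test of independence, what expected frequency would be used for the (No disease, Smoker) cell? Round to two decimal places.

31.61

Row total (No disease) = 100; column total (Smoker) = 55; grand total N = 174.
Expected count = (row total × column total) / N = 100 × 55 / 174 = 31.61.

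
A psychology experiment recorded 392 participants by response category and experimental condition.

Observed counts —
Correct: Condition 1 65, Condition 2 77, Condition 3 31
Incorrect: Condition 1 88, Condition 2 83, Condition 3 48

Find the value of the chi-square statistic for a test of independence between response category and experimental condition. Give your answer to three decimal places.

Row totals: 173, 219. Column totals: 153, 160, 79. Grand total N = 392.
Expected counts (row total × column total / N):
  Correct, Condition 1: 173×153/392 = 67.5230
  Correct, Condition 2: 173×160/392 = 70.6122
  Correct, Condition 3: 173×79/392 = 34.8648
  Incorrect, Condition 1: 219×153/392 = 85.4770
  Incorrect, Condition 2: 219×160/392 = 89.3878
  Incorrect, Condition 3: 219×79/392 = 44.1352
Contributions (O − E)²/E:
  (65 − 67.5230)²/67.5230 = 0.0943
  (77 − 70.6122)²/70.6122 = 0.5779
  (31 − 34.8648)²/34.8648 = 0.4284
  (88 − 85.4770)²/85.4770 = 0.0745
  (83 − 89.3878)²/89.3878 = 0.4565
  (48 − 44.1352)²/44.1352 = 0.3384
χ² = 0.0943 + 0.5779 + 0.4284 + 0.0745 + 0.4565 + 0.3384 = 1.970

1.970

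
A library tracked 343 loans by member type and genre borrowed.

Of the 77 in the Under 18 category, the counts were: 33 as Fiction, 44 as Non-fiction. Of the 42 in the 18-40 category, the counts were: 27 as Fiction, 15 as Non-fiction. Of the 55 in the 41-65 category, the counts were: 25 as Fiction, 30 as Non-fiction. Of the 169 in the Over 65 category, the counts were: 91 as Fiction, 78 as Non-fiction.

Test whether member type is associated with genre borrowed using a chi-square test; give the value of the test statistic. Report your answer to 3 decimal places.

6.223

Row totals: 77, 42, 55, 169. Column totals: 176, 167. Grand total N = 343.
Expected counts (row total × column total / N):
  Under 18, Fiction: 77×176/343 = 39.5102
  Under 18, Non-fiction: 77×167/343 = 37.4898
  18-40, Fiction: 42×176/343 = 21.5510
  18-40, Non-fiction: 42×167/343 = 20.4490
  41-65, Fiction: 55×176/343 = 28.2216
  41-65, Non-fiction: 55×167/343 = 26.7784
  Over 65, Fiction: 169×176/343 = 86.7172
  Over 65, Non-fiction: 169×167/343 = 82.2828
Contributions (O − E)²/E:
  (33 − 39.5102)²/39.5102 = 1.0727
  (44 − 37.4898)²/37.4898 = 1.1305
  (27 − 21.5510)²/21.5510 = 1.3777
  (15 − 20.4490)²/20.4490 = 1.4520
  (25 − 28.2216)²/28.2216 = 0.3678
  (30 − 26.7784)²/26.7784 = 0.3876
  (91 − 86.7172)²/86.7172 = 0.2115
  (78 − 82.2828)²/82.2828 = 0.2229
χ² = 1.0727 + 1.1305 + 1.3777 + 1.4520 + 0.3678 + 0.3876 + 0.2115 + 0.2229 = 6.223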